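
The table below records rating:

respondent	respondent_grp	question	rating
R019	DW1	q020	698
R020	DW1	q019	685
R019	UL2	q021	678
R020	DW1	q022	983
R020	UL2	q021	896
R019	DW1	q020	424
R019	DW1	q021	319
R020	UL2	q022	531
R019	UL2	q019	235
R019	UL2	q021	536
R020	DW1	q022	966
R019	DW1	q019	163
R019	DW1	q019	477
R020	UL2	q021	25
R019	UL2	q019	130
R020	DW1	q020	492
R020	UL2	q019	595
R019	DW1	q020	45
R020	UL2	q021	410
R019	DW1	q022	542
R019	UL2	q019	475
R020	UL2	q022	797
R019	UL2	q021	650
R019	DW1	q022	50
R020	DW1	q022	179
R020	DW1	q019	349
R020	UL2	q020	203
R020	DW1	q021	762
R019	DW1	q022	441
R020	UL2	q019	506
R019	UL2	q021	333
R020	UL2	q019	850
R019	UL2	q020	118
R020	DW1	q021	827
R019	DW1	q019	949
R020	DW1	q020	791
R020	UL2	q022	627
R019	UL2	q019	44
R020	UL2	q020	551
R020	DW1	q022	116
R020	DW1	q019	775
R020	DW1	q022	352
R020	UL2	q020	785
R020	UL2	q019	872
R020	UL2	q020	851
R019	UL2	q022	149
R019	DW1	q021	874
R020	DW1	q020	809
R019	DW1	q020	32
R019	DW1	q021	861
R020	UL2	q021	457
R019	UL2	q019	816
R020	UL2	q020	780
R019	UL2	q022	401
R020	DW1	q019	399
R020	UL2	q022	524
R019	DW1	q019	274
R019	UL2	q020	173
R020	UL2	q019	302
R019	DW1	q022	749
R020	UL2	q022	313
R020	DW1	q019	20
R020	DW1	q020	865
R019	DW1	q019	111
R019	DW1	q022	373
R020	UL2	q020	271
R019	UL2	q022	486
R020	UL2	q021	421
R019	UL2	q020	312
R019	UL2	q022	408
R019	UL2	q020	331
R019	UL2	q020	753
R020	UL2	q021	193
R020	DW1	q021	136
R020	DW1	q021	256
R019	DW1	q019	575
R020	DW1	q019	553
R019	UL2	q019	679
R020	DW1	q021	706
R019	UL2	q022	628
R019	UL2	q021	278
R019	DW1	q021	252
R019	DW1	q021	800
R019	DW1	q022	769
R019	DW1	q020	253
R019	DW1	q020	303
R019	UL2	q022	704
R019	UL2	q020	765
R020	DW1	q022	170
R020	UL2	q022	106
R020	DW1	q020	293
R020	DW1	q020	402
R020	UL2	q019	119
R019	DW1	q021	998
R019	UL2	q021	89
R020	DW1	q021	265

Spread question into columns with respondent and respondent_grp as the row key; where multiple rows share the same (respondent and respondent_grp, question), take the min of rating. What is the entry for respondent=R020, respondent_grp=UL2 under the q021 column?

Rows with respondent=R020, respondent_grp=UL2 and question=q021: rating values are 896, 25, 410, 457, 421, 193.
min(896, 25, 410, 457, 421, 193) = 25.

25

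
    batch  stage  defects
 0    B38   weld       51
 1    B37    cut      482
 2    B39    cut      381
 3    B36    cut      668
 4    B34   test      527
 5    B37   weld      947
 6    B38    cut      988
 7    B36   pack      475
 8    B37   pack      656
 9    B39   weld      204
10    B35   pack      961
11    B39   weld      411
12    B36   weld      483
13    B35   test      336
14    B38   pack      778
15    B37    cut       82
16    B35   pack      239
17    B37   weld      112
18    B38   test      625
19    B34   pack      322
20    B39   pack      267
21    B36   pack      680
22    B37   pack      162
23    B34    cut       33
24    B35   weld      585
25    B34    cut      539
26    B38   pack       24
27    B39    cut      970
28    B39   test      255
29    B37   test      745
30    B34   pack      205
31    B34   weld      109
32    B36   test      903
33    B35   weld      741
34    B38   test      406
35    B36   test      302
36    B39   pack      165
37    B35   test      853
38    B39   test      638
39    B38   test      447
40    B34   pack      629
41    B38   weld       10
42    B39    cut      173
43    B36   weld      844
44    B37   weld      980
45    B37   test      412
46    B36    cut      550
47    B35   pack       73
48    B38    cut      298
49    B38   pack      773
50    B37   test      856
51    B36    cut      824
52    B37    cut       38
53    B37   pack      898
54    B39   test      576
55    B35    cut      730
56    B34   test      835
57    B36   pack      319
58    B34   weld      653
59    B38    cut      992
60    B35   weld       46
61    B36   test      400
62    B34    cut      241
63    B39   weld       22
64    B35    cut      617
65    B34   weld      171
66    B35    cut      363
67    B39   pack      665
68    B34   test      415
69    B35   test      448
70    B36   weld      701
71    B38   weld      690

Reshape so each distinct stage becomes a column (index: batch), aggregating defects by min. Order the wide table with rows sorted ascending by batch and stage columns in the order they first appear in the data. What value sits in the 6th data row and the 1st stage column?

22

With rows sorted ascending by batch, row 6 is batch=B39. stage columns in first-appearance order: weld, cut, test, pack; column 1 is weld.
Long rows with batch=B39, stage=weld: min(204, 411, 22) = 22.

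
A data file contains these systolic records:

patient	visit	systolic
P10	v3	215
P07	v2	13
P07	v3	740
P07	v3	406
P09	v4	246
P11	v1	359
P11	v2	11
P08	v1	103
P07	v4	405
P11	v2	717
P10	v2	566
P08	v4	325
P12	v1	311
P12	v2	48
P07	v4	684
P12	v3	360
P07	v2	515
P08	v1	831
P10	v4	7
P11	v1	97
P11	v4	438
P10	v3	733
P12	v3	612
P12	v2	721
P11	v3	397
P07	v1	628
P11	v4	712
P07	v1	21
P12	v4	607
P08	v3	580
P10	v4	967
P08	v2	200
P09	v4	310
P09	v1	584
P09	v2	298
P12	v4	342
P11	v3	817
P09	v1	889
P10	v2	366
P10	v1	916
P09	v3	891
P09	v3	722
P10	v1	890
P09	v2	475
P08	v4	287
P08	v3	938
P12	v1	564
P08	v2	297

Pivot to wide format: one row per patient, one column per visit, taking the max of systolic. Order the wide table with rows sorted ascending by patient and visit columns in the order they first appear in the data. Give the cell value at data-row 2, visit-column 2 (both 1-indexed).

297

With rows sorted ascending by patient, row 2 is patient=P08. visit columns in first-appearance order: v3, v2, v4, v1; column 2 is v2.
Long rows with patient=P08, visit=v2: max(200, 297) = 297.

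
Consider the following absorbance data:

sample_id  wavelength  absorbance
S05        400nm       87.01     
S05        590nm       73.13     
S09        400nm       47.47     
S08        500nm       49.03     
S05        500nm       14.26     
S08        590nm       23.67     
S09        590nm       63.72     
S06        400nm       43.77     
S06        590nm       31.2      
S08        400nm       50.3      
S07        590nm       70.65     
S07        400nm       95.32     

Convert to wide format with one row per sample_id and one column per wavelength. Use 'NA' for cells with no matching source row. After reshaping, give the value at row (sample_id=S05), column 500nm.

14.26

The long row with sample_id=S05, wavelength=500nm has absorbance=14.26.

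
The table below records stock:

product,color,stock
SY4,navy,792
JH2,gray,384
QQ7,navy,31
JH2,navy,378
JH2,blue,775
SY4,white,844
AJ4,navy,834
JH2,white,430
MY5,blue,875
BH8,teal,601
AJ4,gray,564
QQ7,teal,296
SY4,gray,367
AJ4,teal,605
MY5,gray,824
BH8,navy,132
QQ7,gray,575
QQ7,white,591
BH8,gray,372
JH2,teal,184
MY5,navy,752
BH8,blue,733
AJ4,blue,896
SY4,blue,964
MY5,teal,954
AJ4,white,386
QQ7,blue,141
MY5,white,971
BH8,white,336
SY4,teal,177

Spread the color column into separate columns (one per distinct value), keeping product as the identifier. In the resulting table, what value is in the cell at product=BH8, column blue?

Wide layout: rows indexed by product, columns are the 5 distinct color values (navy, gray, blue, white, teal).
Cell (product=BH8, color=blue) draws from the long row where product=BH8 and color=blue, which has stock=733.

733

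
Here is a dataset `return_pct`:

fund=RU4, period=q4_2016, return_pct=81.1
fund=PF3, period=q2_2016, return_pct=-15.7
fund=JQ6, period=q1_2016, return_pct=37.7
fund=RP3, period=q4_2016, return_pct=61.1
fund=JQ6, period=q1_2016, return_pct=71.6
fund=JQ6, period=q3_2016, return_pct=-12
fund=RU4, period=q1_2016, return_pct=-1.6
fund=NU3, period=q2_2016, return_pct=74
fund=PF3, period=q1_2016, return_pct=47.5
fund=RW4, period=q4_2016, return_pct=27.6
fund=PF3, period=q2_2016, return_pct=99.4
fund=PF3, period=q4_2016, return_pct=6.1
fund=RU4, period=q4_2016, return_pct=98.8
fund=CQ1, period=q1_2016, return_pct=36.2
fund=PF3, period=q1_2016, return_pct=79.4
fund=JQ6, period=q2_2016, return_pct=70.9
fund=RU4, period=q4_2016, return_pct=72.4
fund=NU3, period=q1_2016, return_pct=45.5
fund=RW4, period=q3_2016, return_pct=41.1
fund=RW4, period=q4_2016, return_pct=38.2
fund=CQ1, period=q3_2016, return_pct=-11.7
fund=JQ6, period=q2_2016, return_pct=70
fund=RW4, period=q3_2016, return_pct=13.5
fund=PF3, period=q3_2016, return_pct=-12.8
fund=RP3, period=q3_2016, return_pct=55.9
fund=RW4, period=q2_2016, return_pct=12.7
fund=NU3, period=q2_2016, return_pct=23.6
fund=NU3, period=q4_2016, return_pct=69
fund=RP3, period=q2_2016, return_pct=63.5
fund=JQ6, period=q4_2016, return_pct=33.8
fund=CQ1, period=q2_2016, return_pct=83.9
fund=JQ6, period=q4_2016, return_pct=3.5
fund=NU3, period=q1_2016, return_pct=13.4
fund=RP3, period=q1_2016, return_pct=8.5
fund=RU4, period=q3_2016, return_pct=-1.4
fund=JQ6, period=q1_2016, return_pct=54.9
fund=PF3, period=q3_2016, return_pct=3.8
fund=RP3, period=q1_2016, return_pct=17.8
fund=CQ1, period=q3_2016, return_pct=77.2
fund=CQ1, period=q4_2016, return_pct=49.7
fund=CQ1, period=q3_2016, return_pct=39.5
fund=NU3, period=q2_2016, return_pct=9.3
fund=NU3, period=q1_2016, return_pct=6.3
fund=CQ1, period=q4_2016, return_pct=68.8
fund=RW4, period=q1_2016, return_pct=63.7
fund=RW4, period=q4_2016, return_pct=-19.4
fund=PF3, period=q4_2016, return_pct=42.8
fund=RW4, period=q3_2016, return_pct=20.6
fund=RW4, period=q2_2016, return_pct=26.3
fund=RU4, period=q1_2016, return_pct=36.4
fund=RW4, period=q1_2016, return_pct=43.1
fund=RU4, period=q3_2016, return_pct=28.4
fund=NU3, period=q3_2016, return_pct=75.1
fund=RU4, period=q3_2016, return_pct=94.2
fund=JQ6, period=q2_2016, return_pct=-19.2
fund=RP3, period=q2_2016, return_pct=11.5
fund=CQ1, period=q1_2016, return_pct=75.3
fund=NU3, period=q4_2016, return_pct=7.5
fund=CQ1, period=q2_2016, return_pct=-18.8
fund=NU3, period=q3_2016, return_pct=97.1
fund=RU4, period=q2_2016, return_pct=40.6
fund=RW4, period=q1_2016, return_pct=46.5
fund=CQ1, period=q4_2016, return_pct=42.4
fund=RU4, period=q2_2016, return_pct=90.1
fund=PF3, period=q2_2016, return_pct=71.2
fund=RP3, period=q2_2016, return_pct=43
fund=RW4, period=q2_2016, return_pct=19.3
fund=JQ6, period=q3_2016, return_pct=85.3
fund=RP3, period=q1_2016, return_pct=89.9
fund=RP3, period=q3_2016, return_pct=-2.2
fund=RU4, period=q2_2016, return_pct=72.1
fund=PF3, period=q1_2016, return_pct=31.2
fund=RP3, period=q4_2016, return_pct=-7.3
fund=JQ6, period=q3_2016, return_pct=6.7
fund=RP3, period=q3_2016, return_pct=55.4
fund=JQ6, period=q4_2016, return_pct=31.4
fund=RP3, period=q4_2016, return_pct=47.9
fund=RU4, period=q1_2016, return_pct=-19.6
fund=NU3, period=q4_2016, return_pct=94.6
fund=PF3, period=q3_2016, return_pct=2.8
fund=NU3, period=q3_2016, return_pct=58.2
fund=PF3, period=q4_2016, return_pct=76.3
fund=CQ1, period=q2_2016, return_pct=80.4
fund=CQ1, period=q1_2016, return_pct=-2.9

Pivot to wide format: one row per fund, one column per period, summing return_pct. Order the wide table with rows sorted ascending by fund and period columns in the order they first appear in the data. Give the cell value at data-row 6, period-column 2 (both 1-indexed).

With rows sorted ascending by fund, row 6 is fund=RU4. period columns in first-appearance order: q4_2016, q2_2016, q1_2016, q3_2016; column 2 is q2_2016.
Long rows with fund=RU4, period=q2_2016: 40.6 + 90.1 + 72.1 = 202.8.

202.8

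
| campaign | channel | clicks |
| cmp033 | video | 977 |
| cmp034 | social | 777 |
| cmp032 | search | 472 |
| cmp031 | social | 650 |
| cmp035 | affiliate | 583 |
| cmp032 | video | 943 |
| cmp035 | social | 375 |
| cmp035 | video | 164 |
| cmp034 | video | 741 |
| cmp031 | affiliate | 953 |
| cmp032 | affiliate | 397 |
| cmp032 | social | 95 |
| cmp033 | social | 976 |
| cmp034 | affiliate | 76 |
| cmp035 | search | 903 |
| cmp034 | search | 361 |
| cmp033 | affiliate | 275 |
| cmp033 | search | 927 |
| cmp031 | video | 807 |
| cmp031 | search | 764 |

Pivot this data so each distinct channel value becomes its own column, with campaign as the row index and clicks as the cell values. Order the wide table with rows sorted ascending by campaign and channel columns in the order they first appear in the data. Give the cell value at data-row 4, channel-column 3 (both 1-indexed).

361

With rows sorted ascending by campaign, row 4 is campaign=cmp034. channel columns in first-appearance order: video, social, search, affiliate; column 3 is search.
Long rows with campaign=cmp034, channel=search: clicks = 361.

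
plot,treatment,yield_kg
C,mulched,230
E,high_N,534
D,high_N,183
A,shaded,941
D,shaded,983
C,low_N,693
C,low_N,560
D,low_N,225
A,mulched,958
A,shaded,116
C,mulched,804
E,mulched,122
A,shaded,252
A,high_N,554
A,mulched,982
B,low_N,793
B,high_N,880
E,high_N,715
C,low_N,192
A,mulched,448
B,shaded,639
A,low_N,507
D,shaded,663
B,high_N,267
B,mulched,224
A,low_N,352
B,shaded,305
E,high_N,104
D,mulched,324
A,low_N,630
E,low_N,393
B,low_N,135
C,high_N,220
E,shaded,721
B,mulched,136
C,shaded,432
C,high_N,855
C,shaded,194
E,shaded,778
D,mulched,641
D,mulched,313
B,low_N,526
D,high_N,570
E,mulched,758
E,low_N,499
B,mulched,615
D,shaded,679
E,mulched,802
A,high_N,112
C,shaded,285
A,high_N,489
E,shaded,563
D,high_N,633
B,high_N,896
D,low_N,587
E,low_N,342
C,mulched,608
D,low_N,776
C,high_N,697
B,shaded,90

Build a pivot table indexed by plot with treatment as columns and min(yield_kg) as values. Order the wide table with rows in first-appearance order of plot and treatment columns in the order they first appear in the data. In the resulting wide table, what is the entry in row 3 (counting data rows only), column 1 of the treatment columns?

With rows in first-appearance order of plot, row 3 is plot=D. treatment columns in first-appearance order: mulched, high_N, shaded, low_N; column 1 is mulched.
Long rows with plot=D, treatment=mulched: min(324, 641, 313) = 313.

313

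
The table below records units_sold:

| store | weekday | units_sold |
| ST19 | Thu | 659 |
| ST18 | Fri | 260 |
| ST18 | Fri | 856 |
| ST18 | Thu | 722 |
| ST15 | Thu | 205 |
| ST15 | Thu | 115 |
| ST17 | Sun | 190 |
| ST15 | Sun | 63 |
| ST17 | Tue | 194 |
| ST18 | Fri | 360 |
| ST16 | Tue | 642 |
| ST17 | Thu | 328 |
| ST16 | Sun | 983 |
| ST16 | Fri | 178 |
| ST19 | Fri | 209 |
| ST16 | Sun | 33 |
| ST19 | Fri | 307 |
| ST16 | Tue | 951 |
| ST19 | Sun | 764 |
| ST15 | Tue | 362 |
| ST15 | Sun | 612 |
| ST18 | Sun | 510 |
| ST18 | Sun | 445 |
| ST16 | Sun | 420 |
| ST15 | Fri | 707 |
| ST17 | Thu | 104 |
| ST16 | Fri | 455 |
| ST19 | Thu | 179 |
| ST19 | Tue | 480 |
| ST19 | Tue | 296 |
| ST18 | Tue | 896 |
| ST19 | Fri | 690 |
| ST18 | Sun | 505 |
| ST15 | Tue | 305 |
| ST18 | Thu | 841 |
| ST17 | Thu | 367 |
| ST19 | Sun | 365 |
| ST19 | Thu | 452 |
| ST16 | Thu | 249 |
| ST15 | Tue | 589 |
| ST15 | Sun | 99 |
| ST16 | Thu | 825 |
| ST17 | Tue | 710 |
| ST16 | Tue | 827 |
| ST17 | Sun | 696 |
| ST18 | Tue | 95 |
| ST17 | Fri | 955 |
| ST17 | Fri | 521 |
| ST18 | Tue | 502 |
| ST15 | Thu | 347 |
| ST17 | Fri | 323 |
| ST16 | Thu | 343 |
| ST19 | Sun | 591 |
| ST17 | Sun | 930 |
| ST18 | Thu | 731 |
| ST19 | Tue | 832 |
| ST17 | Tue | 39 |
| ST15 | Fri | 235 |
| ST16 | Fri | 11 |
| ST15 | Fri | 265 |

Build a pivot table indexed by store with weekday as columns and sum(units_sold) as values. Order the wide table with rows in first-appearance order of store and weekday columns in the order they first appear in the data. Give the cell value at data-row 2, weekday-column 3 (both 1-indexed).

1460

With rows in first-appearance order of store, row 2 is store=ST18. weekday columns in first-appearance order: Thu, Fri, Sun, Tue; column 3 is Sun.
Long rows with store=ST18, weekday=Sun: 510 + 445 + 505 = 1460.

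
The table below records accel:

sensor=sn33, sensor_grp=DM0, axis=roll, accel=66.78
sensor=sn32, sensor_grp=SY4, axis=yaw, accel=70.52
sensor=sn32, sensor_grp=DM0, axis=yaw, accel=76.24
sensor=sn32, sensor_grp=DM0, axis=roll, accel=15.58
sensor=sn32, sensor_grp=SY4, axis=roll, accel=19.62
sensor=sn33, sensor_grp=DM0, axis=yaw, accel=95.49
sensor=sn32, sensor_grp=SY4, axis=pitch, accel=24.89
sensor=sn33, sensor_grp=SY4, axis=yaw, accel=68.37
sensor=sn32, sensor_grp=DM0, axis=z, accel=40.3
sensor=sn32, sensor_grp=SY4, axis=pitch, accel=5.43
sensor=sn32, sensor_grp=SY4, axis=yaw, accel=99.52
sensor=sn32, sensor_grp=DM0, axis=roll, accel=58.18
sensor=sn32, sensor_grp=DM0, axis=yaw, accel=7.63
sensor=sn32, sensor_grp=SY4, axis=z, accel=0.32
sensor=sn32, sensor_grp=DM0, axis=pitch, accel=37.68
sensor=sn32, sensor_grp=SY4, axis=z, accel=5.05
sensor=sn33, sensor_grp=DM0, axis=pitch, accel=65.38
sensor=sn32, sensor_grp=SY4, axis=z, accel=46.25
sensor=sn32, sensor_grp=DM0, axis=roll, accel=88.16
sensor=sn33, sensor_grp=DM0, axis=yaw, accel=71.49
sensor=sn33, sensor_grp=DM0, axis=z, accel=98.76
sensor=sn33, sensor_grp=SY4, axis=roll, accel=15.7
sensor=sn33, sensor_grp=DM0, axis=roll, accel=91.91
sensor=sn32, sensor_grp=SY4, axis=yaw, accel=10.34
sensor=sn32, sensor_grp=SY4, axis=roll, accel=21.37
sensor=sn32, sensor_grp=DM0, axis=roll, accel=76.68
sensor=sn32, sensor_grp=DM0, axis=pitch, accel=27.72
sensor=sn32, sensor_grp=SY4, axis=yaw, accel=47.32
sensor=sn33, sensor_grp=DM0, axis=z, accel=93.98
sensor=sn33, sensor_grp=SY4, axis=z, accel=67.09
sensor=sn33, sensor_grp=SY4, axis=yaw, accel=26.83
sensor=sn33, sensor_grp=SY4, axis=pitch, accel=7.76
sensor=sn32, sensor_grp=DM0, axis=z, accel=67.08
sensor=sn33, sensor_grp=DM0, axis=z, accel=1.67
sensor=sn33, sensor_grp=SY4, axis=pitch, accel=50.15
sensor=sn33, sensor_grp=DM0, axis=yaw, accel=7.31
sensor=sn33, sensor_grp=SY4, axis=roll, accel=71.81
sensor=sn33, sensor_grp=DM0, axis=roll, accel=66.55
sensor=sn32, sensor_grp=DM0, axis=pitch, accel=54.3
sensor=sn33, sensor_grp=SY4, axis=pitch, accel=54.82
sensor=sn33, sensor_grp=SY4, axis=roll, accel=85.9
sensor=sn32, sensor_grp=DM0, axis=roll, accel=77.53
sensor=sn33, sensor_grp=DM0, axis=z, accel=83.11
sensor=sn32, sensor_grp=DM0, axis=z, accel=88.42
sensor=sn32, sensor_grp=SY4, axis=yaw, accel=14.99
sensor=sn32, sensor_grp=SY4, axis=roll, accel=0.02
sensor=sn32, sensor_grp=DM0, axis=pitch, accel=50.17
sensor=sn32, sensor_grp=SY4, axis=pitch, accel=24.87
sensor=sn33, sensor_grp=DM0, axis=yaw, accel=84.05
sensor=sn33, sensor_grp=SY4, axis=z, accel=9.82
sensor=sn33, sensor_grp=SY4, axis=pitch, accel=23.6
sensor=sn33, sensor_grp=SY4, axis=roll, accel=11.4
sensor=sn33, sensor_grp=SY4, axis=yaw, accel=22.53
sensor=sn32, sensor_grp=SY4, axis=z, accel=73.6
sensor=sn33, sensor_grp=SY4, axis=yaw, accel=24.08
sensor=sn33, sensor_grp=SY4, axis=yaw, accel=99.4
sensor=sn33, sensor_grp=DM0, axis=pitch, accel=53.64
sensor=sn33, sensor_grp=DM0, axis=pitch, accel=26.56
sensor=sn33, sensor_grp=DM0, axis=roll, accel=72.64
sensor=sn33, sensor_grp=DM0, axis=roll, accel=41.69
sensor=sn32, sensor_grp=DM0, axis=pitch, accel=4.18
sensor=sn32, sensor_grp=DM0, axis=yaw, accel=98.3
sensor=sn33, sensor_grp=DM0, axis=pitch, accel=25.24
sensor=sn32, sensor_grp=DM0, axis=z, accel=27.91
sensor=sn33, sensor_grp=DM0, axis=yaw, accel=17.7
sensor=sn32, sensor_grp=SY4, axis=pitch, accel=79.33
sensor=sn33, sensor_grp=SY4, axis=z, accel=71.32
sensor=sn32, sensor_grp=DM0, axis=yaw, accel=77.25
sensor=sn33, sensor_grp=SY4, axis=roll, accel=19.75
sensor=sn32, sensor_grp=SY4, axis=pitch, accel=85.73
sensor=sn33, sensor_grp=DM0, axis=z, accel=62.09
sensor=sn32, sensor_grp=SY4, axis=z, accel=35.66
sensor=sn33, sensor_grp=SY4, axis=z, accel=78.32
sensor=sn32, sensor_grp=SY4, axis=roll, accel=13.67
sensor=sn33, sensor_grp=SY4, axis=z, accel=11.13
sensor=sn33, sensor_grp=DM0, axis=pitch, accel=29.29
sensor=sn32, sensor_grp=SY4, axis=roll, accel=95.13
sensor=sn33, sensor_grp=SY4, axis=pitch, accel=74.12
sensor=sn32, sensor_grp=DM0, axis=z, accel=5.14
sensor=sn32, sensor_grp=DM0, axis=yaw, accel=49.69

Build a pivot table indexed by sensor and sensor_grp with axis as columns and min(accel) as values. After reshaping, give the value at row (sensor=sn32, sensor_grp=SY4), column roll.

Rows with sensor=sn32, sensor_grp=SY4 and axis=roll: accel values are 19.62, 21.37, 0.02, 13.67, 95.13.
min(19.62, 21.37, 0.02, 13.67, 95.13) = 0.02.

0.02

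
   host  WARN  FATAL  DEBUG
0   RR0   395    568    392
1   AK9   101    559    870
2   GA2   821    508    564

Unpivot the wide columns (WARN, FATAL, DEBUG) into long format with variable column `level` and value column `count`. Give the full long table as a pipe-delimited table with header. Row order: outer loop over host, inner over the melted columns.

Each (host, column) pair becomes one row: 3 × 3 = 9 rows.
For example, (RR0, WARN) → count=395.

| host | level | count |
| RR0 | WARN | 395 |
| RR0 | FATAL | 568 |
| RR0 | DEBUG | 392 |
| AK9 | WARN | 101 |
| AK9 | FATAL | 559 |
| AK9 | DEBUG | 870 |
| GA2 | WARN | 821 |
| GA2 | FATAL | 508 |
| GA2 | DEBUG | 564 |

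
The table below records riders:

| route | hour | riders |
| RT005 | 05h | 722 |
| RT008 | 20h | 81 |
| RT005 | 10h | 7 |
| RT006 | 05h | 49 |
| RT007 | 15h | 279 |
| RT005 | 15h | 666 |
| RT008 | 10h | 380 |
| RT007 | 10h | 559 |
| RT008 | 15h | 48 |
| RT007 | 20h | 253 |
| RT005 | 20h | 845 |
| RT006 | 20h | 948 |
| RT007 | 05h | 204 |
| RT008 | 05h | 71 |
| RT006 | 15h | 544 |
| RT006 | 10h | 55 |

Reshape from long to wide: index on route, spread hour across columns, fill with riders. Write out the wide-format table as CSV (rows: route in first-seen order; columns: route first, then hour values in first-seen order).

route,05h,20h,10h,15h
RT005,722,845,7,666
RT008,71,81,380,48
RT006,49,948,55,544
RT007,204,253,559,279

Columns: route plus the 4 distinct hour values (05h, 20h, 10h, 15h).
For example, row RT005 column 05h takes riders=722 from the long row (RT005, 05h).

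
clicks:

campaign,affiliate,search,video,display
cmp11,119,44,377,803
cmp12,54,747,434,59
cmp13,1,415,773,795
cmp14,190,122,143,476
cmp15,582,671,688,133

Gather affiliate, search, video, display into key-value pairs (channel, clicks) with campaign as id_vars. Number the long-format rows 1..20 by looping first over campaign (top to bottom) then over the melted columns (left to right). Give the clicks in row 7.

434

20 rows total (5 × 4). Row 7: index ⌊(7-1)/4⌋ = 1 into campaign → cmp12; (7-1) mod 4 = 2 into the melted columns → video.
So row 7 is (cmp12, video, 434); clicks = 434.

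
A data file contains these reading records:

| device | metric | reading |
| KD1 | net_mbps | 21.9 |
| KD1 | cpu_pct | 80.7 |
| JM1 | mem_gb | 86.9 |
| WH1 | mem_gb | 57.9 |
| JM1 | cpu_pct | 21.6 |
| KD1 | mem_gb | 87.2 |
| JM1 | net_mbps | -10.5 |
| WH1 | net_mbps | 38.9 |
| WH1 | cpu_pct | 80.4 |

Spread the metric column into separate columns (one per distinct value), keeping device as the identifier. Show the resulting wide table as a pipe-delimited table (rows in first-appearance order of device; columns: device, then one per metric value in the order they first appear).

| device | net_mbps | cpu_pct | mem_gb |
| KD1 | 21.9 | 80.7 | 87.2 |
| JM1 | -10.5 | 21.6 | 86.9 |
| WH1 | 38.9 | 80.4 | 57.9 |

Columns: device plus the 3 distinct metric values (net_mbps, cpu_pct, mem_gb).
For example, row KD1 column net_mbps takes reading=21.9 from the long row (KD1, net_mbps).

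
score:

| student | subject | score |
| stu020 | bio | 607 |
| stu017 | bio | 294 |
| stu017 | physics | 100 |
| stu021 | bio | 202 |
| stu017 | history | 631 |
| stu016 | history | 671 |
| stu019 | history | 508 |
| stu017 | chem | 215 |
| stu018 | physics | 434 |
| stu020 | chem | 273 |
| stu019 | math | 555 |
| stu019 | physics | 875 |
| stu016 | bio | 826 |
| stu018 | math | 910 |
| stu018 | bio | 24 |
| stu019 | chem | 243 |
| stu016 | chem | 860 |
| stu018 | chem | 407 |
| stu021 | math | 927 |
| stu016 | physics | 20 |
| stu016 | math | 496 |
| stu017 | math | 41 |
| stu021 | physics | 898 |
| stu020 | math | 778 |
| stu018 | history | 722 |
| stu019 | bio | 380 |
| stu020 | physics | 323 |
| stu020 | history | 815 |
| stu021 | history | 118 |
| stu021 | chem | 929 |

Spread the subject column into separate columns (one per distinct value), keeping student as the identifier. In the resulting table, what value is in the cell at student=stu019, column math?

Wide layout: rows indexed by student, columns are the 5 distinct subject values (bio, physics, history, chem, math).
Cell (student=stu019, subject=math) draws from the long row where student=stu019 and subject=math, which has score=555.

555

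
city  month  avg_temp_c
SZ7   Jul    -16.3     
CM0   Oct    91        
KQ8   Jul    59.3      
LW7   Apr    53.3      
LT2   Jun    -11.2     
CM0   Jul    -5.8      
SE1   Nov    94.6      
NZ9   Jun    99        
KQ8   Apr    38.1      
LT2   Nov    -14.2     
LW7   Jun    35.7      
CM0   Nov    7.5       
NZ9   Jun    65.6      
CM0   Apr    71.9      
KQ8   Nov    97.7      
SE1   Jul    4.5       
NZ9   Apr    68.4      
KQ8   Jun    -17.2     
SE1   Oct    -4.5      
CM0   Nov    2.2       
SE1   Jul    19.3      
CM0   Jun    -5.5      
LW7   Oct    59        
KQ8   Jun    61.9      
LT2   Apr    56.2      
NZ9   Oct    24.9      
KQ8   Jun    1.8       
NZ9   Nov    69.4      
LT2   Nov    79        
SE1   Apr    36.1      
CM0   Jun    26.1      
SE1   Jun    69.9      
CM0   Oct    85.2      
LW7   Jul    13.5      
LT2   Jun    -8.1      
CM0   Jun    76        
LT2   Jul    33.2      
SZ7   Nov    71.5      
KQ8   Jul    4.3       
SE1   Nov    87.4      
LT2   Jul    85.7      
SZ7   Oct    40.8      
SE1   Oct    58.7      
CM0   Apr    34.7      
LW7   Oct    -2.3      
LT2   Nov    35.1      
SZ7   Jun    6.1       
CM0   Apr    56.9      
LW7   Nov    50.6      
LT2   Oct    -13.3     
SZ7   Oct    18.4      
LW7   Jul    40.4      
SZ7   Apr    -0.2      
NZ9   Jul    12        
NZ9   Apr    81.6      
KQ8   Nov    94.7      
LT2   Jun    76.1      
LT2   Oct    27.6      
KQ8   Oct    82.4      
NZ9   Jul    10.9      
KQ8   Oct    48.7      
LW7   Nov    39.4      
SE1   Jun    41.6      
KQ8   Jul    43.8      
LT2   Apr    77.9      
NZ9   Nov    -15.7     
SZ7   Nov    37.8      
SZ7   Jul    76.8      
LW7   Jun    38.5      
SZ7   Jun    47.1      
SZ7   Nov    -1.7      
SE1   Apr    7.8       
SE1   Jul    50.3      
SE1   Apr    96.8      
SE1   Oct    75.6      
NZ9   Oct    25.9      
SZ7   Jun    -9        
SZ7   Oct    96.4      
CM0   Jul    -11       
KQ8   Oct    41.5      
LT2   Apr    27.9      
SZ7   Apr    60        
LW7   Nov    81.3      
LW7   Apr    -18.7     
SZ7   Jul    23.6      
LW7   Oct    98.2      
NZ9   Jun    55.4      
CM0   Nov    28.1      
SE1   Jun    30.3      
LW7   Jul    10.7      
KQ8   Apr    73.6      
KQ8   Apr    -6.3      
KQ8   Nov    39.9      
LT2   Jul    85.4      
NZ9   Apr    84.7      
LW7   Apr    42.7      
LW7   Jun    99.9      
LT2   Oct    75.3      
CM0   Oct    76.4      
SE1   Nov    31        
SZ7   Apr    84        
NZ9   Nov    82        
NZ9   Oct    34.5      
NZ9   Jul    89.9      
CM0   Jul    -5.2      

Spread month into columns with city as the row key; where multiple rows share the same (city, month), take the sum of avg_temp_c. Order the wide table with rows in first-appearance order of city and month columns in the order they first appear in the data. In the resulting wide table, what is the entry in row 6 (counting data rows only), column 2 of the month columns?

129.8

With rows in first-appearance order of city, row 6 is city=SE1. month columns in first-appearance order: Jul, Oct, Apr, Jun, Nov; column 2 is Oct.
Long rows with city=SE1, month=Oct: -4.5 + 58.7 + 75.6 = 129.8.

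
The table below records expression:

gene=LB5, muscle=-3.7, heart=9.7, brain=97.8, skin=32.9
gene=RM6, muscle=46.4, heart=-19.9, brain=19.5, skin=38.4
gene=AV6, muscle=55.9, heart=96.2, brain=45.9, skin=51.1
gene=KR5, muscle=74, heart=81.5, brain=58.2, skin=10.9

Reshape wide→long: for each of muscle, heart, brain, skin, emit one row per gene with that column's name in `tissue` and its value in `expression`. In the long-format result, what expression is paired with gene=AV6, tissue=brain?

Unpivoting turns each (gene, wide-column) pair into one long row.
The wide cell at row AV6, column brain holds 45.9, so the long row (AV6, brain) has expression=45.9.

45.9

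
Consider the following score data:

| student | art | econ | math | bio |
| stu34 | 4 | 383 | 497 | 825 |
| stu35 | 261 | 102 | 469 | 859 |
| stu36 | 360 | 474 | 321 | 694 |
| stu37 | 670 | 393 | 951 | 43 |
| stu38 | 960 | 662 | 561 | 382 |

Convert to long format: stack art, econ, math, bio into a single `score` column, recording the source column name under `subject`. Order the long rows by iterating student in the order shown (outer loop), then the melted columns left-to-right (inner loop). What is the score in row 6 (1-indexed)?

20 rows total (5 × 4). Row 6: index ⌊(6-1)/4⌋ = 1 into student → stu35; (6-1) mod 4 = 1 into the melted columns → econ.
So row 6 is (stu35, econ, 102); score = 102.

102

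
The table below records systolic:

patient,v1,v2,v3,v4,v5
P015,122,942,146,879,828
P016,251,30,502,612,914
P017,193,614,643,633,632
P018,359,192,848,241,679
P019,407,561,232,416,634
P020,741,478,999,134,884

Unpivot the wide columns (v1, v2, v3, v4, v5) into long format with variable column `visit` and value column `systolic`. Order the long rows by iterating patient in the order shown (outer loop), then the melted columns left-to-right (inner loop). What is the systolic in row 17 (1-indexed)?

30 rows total (6 × 5). Row 17: index ⌊(17-1)/5⌋ = 3 into patient → P018; (17-1) mod 5 = 1 into the melted columns → v2.
So row 17 is (P018, v2, 192); systolic = 192.

192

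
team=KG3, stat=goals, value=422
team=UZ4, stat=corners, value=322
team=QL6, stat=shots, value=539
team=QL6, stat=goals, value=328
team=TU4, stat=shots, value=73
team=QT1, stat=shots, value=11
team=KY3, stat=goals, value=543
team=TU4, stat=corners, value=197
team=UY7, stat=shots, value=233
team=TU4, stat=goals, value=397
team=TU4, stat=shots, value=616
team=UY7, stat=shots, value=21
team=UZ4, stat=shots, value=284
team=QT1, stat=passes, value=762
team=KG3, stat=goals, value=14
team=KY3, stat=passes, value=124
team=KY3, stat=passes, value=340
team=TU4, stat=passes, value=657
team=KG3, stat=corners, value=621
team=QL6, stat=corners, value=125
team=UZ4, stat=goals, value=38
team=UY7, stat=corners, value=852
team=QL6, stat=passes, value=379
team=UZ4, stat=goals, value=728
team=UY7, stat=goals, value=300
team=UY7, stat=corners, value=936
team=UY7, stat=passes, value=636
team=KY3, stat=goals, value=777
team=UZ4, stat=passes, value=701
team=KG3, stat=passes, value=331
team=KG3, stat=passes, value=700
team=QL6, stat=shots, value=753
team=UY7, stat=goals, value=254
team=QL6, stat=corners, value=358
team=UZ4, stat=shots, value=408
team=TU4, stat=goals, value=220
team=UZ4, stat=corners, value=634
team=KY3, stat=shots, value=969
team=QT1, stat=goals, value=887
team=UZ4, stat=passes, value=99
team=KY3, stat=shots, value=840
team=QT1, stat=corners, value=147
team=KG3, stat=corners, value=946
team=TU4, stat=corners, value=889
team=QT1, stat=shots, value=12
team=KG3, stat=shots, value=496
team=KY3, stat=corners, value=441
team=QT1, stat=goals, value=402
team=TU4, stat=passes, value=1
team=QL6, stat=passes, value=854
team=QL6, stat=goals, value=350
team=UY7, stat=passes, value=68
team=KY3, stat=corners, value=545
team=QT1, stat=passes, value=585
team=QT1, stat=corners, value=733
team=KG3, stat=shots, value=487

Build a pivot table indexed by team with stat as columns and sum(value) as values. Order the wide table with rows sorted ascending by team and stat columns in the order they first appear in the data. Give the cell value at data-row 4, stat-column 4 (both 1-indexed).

With rows sorted ascending by team, row 4 is team=QT1. stat columns in first-appearance order: goals, corners, shots, passes; column 4 is passes.
Long rows with team=QT1, stat=passes: 762 + 585 = 1347.

1347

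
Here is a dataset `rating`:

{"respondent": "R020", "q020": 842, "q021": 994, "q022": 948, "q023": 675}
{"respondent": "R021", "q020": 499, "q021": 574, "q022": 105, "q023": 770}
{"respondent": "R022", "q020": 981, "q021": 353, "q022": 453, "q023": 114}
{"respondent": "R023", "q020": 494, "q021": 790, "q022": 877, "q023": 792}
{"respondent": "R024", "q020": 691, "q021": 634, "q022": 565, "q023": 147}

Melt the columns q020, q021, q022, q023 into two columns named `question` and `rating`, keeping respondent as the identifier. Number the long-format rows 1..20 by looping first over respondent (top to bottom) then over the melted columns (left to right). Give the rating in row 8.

20 rows total (5 × 4). Row 8: index ⌊(8-1)/4⌋ = 1 into respondent → R021; (8-1) mod 4 = 3 into the melted columns → q023.
So row 8 is (R021, q023, 770); rating = 770.

770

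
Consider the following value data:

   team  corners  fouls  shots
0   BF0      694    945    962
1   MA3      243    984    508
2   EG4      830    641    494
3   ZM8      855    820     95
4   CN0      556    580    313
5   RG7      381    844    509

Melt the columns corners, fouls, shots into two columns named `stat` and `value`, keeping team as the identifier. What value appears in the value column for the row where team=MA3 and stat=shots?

Unpivoting turns each (team, wide-column) pair into one long row.
The wide cell at row MA3, column shots holds 508, so the long row (MA3, shots) has value=508.

508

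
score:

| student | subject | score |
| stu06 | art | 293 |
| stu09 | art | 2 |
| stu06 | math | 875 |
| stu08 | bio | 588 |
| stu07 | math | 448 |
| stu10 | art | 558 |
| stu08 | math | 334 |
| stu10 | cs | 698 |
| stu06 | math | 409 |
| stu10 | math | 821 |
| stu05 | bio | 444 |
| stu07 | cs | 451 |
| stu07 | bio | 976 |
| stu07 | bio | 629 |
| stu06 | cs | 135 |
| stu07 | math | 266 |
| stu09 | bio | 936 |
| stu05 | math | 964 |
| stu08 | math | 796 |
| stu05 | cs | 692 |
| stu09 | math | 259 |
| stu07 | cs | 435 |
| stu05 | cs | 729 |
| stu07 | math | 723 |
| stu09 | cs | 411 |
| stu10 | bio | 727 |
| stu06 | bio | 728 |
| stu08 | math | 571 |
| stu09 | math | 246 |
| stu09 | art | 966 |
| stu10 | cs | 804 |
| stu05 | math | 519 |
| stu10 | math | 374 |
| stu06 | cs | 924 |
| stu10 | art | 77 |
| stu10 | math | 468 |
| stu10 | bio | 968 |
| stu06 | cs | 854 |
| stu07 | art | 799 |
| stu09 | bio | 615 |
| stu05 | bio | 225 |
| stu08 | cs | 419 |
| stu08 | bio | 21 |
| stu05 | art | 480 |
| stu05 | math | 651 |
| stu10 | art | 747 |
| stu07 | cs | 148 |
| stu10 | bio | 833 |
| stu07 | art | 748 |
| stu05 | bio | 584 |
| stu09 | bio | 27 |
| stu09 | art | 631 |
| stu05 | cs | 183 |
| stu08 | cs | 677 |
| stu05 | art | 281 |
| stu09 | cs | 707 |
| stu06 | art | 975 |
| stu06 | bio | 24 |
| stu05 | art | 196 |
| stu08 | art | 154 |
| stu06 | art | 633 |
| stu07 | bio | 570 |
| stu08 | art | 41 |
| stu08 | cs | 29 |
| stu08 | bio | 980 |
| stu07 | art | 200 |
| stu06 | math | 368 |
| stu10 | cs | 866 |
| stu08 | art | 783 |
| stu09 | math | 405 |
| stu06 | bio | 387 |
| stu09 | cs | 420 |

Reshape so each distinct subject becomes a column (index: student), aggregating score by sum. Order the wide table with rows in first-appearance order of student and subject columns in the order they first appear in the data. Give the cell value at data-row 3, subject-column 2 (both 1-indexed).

With rows in first-appearance order of student, row 3 is student=stu08. subject columns in first-appearance order: art, math, bio, cs; column 2 is math.
Long rows with student=stu08, subject=math: 334 + 796 + 571 = 1701.

1701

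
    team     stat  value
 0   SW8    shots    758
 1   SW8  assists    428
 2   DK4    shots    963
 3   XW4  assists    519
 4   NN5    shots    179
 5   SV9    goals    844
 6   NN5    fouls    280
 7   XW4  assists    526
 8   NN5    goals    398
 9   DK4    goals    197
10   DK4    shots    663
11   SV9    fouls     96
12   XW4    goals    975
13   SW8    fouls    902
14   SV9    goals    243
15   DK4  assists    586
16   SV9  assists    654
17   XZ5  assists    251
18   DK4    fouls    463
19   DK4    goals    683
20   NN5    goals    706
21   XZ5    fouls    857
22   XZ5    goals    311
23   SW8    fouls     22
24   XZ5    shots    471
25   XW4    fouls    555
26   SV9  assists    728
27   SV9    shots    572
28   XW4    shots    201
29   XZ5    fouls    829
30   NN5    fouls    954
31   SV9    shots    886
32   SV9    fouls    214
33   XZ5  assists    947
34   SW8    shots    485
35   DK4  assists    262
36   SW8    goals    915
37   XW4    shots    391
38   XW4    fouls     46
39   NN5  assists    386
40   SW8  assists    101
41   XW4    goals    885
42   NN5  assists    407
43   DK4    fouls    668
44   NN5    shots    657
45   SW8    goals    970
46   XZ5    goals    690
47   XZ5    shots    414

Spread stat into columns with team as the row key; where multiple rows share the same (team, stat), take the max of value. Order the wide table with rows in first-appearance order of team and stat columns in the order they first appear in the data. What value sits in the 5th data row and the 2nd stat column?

With rows in first-appearance order of team, row 5 is team=SV9. stat columns in first-appearance order: shots, assists, goals, fouls; column 2 is assists.
Long rows with team=SV9, stat=assists: max(654, 728) = 728.

728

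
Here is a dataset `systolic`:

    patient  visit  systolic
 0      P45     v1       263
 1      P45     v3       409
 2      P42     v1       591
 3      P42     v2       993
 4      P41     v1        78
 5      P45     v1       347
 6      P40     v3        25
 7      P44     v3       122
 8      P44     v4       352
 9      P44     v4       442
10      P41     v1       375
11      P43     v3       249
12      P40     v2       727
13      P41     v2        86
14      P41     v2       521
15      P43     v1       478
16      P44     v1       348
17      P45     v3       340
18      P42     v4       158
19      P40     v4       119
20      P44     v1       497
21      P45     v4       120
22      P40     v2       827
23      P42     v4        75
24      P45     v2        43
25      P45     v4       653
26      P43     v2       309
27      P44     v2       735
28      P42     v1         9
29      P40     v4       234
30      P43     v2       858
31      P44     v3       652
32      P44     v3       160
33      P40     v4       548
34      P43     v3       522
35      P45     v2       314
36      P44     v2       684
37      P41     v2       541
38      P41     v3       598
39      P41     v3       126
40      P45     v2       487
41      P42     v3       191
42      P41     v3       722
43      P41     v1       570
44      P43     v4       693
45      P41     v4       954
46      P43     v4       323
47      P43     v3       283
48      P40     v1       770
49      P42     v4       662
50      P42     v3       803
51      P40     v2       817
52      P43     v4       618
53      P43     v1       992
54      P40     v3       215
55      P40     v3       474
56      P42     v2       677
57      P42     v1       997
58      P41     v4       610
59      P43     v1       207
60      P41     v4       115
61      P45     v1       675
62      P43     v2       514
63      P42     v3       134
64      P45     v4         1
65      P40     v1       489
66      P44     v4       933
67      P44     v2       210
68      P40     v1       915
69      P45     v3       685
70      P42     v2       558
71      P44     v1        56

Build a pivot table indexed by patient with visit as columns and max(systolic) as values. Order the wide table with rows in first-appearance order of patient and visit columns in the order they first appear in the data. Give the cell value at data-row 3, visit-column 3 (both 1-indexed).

With rows in first-appearance order of patient, row 3 is patient=P41. visit columns in first-appearance order: v1, v3, v2, v4; column 3 is v2.
Long rows with patient=P41, visit=v2: max(86, 521, 541) = 541.

541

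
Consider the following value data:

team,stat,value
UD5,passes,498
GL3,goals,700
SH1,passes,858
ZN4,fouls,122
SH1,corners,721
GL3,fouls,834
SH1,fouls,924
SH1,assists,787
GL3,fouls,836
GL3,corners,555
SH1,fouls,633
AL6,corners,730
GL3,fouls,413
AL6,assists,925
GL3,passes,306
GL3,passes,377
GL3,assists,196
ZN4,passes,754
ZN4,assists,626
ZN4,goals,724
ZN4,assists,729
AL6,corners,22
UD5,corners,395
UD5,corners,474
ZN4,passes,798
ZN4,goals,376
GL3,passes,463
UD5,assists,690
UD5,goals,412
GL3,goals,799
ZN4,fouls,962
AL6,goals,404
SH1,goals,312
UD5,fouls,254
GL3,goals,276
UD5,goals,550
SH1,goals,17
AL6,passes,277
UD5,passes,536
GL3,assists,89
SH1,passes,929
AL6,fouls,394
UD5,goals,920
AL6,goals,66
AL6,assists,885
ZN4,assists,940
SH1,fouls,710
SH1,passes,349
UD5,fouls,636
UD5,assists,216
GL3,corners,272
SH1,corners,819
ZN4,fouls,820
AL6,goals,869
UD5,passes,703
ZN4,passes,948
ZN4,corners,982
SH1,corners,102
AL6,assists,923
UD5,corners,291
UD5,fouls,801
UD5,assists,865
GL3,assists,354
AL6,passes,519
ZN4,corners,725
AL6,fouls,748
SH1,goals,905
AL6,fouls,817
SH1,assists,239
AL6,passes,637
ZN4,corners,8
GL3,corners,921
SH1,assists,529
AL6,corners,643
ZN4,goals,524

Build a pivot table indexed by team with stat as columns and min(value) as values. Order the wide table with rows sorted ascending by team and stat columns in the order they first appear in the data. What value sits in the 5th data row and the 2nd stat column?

376

With rows sorted ascending by team, row 5 is team=ZN4. stat columns in first-appearance order: passes, goals, fouls, corners, assists; column 2 is goals.
Long rows with team=ZN4, stat=goals: min(724, 376, 524) = 376.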